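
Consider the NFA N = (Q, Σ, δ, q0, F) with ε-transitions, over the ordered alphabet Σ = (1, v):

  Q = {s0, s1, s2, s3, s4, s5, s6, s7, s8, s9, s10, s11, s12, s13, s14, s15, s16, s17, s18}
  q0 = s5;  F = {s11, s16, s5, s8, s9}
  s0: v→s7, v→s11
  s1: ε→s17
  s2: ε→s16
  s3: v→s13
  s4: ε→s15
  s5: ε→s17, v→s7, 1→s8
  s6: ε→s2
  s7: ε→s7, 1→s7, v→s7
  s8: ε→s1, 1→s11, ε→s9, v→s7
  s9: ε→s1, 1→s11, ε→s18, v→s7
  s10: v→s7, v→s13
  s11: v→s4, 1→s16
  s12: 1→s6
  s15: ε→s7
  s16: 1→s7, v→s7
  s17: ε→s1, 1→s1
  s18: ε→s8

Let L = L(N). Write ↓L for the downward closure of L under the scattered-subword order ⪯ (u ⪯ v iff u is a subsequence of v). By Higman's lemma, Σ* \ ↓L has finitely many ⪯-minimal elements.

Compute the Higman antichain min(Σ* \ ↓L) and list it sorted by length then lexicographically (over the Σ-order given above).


A = [v, 1111].

|Q|=19, |F|=5, |δ|=32 (13 ε).
min D↑ (5 st, q0=0, F={2}): 0:1→1,v→2 1:1→3,v→2 2:1→2,v→2 3:1→4,v→2 4:1→2,v→2 [Hopcroft].
'v': N↓-sim [11, 3] end={s15,s4,s7} rej; 1/1 deletions ∈↓L.
'1111': |S_i|=[11, 10, 7, 4, 3] end={s1,s17,s7} ∉↓L; 4/4 deletions ∈↓L.
2 obstructions.


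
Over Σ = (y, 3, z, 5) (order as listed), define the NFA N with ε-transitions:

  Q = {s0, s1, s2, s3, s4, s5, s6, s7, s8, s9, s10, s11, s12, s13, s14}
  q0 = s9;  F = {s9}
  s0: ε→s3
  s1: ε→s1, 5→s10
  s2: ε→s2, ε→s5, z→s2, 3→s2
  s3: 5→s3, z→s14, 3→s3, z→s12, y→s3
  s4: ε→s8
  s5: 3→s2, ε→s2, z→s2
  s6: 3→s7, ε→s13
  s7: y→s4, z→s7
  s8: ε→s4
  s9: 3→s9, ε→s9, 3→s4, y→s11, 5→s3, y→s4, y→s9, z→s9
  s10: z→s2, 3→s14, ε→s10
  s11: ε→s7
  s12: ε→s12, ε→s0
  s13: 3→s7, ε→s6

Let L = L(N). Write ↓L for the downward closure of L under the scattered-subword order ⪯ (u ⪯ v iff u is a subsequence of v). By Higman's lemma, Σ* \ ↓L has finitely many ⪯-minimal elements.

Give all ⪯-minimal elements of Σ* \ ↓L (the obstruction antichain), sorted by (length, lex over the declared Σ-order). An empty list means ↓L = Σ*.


|Q|=15, |F|=1, |δ|=37 (14 ε).
min D↑ (2 st, q0=0, F={1}): 0:y→0,3→0,z→0,5→1 1:y→1,3→1,z→1,5→1 [Hopcroft].
'5': run [9, 4] end={s0,s12,s14,s3} rej; 1/1 del acc.
1 words, ⪯-incomp.

min(Σ*\↓L) = [5].


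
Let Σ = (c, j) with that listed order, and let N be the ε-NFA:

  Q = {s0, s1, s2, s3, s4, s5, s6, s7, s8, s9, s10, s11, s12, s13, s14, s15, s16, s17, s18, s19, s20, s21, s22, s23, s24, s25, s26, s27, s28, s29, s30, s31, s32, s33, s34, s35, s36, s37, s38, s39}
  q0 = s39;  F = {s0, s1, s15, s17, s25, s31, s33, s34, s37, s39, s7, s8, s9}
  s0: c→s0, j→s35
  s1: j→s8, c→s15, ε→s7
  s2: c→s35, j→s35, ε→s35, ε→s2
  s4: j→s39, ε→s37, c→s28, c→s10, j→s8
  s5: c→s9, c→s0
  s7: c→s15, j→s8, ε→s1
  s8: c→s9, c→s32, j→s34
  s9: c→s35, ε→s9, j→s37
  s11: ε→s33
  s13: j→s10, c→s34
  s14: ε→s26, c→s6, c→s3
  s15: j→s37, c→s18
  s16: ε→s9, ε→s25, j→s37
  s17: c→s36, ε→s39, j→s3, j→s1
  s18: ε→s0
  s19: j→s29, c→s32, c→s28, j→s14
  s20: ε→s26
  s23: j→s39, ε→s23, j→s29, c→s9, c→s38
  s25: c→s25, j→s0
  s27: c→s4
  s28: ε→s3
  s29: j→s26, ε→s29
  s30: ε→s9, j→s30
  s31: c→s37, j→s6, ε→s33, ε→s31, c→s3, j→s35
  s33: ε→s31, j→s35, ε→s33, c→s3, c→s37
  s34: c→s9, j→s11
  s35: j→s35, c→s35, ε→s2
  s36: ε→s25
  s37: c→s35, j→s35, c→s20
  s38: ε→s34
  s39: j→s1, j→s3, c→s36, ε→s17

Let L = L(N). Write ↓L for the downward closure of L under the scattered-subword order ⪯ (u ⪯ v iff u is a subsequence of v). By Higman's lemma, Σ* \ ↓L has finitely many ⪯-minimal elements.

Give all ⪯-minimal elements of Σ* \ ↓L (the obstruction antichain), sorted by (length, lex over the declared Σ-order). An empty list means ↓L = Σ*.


A = [cjj, jccj, jcjc, jjcc, jjjjj].

|Q|=40, |F|=13, |δ|=84 (25 ε).
min D↑ (11 st, q0=0, F={6}): 0:c→1,j→2 1:c→1,j→3 2:c→4,j→5 3:c→3,j→6 4:c→3,j→7 5:c→8,j→9 6:c→6,j→6 7:c→6,j→6 8:c→6,j→7 9:c→8,j→10 10:c→7,j→6 (ε-aug+det+¬).
'cjj': |S_i|=[23, 13, 6, 2] end={s2,s35} — reject; 3/3 single-dels accept.
'jccj': |S_i|=[23, 19, 11, 6, 2] end={s2,s35} — reject; 4/4 deletions ∈↓L.
'jcjc': |S_i|=[23, 19, 11, 5, 4] end={s2,s20,s26,s35} — reject; 4/4 deletions ∈↓L.
'jjcc': run [23, 19, 14, 8, 4] end={s2,s20,s26,s35} ∉↓L; 4/4 deletions ∈↓L.
'jjjjj': |S_i|=[23, 19, 14, 12, 10, 3] end={s2,s35,s6} rej; 5/5 deletions ∈↓L.
5 minimals (antichain).


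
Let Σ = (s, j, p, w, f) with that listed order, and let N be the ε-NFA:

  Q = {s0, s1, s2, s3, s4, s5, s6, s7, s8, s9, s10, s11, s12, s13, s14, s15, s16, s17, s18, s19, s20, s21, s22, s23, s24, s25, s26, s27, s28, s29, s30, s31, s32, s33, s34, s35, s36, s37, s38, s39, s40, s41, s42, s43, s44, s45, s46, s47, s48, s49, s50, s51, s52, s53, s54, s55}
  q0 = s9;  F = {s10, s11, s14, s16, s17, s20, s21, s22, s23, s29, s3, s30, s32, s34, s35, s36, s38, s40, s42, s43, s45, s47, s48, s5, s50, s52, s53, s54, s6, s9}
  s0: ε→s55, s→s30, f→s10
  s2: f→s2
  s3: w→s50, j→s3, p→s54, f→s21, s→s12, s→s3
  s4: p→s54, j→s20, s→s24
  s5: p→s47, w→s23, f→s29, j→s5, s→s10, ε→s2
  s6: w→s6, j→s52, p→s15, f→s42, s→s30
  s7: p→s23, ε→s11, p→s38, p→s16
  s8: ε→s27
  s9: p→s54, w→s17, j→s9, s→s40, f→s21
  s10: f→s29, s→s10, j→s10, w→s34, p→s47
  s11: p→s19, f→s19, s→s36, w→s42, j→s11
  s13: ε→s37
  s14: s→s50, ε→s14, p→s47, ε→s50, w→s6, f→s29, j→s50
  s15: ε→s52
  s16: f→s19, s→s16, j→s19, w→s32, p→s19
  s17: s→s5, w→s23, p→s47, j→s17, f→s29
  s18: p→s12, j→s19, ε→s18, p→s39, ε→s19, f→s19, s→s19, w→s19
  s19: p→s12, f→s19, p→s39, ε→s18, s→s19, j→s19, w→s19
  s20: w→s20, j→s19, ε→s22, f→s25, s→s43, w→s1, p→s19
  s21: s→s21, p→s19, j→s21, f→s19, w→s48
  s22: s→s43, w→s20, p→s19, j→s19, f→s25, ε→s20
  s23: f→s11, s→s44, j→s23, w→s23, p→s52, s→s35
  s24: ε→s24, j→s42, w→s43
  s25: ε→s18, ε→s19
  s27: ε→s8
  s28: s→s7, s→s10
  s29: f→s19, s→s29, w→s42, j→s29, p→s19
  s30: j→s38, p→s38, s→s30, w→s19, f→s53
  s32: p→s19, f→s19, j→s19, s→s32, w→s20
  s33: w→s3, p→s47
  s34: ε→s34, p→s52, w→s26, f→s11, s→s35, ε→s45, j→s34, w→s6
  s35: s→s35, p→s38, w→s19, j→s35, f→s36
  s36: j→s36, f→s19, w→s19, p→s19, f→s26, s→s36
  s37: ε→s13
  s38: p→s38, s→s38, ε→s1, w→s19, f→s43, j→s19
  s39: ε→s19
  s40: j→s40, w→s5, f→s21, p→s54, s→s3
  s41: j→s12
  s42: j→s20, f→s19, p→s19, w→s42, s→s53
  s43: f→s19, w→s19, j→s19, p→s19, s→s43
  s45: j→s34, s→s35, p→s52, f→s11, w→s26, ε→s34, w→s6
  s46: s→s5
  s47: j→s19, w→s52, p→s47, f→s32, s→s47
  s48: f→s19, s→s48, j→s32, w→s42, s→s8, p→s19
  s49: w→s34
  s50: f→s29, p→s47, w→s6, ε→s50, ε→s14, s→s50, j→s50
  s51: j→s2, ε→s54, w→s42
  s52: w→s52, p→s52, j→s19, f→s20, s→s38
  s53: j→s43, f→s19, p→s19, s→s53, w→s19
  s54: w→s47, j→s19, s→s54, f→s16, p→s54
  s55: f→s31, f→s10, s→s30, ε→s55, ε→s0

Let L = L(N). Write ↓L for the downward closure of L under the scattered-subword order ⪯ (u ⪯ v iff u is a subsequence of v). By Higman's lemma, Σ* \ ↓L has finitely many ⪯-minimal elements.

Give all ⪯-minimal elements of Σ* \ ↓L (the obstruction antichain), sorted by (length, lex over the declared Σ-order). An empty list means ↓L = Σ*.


|Q|=56, |F|=30, |δ|=220 (28 ε).
min D↑ (28 st, q0=0, F={7}): 0:s→1,j→0,p→2,w→3,f→4 1:s→5,j→1,p→2,w→6,f→4 2:s→2,j→7,p→2,w→8,f→9 3:s→6,j→3,p→8,w→10,f→11 4:s→4,j→4,p→7,w→12,f→7 5:s→5,j→5,p→2,w→13,f→4 6:s→14,j→6,p→8,w→10,f→11 7:s→7,j→7,p→7,w→7,f→7 8:s→8,j→7,p→8,w→15,f→16 9:s→9,j→7,p→7,w→16,f→7 10:s→17,j→10,p→15,w→10,f→18 11:s→11,j→11,p→7,w→19,f→7 12:s→12,j→16,p→7,w→19,f→7 13:s→13,j→13,p→8,w→20,f→11 14:s→14,j→14,p→8,w→21,f→11 15:s→22,j→7,p→15,w→15,f→23 16:s→16,j→7,p→7,w→23,f→7 17:s→17,j→17,p→22,w→7,f→24 18:s→24,j→18,p→7,w→19,f→7 19:s→25,j→23,p→7,w→19,f→7 20:s→26,j→15,p→15,w→20,f→19 21:s→17,j→21,p→15,w→20,f→18 22:s→22,j→7,p→22,w→7,f→27 23:s→27,j→7,p→7,w→23,f→7 24:s→24,j→24,p→7,w→7,f→7 25:s→25,j→27,p→7,w→7,f→7 26:s→26,j→22,p→22,w→7,f→25 27:s→27,j→7,p→7,w→7,f→7 (ε-aug+det+¬).
'pj': |S_i|=[42, 16, 4] end={s12,s18,s19,s39} — reject; 2/2 del acc.
'fp': N↓-sim [42, 22, 4] end={s12,s18,s19,s39} — reject; 2/2 del acc.
'ff': N↓-sim [42, 22, 7] end={s12,s18,s19,s2,s25,s26,s39} rej; 2/2 deletions ∈↓L.
'wwsw': |S_i|=[42, 36, 24, 13, 4] end={s12,s18,s19,s39} rej; 4/4 deletions ∈↓L.
'fwjj': run [42, 22, 15, 10, 4] end={s12,s18,s19,s39} — reject; 4/4 single-dels accept.
'sswwjj': run [42, 40, 36, 30, 17, 11, 4] end={s12,s18,s19,s39} — reject; 6/6 single-dels accept.
6 words, ⪯-incomp.

Antichain: [pj, fp, ff, wwsw, fwjj, sswwjj].


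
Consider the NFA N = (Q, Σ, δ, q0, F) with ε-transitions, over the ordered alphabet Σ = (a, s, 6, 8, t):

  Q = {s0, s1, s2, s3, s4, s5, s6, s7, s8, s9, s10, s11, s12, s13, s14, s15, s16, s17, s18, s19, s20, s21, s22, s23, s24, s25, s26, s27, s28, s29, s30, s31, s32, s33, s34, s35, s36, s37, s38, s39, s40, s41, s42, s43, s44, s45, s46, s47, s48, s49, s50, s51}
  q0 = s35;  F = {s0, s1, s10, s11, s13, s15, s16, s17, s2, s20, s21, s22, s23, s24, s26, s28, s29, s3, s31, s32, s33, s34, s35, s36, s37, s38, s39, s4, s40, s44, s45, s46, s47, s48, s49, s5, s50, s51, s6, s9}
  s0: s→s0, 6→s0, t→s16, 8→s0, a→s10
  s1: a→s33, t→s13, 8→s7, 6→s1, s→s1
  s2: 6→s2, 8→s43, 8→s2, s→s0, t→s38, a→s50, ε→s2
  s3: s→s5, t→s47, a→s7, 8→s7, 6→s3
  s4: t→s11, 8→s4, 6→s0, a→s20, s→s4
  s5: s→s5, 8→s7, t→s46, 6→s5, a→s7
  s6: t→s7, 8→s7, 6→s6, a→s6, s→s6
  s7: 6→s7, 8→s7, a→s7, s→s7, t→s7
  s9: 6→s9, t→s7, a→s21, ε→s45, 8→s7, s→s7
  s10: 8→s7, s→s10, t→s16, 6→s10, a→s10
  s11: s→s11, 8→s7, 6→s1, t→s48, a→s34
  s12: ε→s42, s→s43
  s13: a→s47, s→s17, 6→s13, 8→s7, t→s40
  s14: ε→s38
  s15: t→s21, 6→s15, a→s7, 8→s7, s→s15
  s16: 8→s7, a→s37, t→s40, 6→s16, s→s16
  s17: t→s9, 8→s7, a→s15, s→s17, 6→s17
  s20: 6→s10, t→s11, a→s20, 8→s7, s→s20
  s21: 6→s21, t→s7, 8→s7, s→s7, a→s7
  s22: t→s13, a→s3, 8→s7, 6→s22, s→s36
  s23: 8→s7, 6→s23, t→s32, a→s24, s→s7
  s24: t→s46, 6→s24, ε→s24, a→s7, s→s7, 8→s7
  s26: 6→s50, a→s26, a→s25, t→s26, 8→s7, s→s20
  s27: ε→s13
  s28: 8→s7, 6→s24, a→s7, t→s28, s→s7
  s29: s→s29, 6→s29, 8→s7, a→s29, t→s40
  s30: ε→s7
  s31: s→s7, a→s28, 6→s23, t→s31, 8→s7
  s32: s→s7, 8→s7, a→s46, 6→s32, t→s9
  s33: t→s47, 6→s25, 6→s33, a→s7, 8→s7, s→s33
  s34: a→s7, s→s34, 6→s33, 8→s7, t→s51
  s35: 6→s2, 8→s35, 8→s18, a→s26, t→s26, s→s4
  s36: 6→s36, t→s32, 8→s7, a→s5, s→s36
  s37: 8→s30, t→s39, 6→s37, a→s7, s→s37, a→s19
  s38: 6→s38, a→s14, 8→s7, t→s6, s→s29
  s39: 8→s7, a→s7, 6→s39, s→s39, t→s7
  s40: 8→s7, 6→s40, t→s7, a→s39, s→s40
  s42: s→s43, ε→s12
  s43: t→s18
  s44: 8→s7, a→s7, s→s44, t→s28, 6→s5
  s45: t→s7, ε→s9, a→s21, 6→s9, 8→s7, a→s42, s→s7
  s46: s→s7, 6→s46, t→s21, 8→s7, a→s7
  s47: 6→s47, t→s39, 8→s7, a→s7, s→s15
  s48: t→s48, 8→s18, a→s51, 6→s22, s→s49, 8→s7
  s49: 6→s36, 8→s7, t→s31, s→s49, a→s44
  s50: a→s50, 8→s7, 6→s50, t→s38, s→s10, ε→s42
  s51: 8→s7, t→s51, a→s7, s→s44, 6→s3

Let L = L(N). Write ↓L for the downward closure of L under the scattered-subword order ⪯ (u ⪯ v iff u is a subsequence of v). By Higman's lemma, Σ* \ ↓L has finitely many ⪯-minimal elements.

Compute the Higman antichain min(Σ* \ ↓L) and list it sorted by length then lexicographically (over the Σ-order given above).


Antichain: [a8, t8, staa, 6ttt, sttsts].

|Q|=52, |F|=40, |δ|=225 (10 ε).
min D↑ (40 st, q0=0, F={6}): 0:a→1,s→2,6→3,8→0,t→1 1:a→1,s→4,6→5,8→6,t→1 2:a→4,s→2,6→7,8→2,t→8 3:a→5,s→7,6→3,8→3,t→9 4:a→4,s→4,6→10,8→6,t→8 5:a→5,s→10,6→5,8→6,t→9 6:a→6,s→6,6→6,8→6,t→6 7:a→10,s→7,6→7,8→7,t→11 8:a→12,s→8,6→13,8→6,t→14 9:a→9,s→15,6→9,8→6,t→16 10:a→10,s→10,6→10,8→6,t→11 11:a→17,s→11,6→11,8→6,t→18 12:a→6,s→12,6→19,8→6,t→20 13:a→19,s→13,6→13,8→6,t→21 14:a→20,s→22,6→23,8→6,t→14 15:a→15,s→15,6→15,8→6,t→18 16:a→16,s→16,6→16,8→6,t→6 17:a→6,s→17,6→17,8→6,t→24 18:a→24,s→18,6→18,8→6,t→6 19:a→6,s→19,6→19,8→6,t→25 20:a→6,s→26,6→27,8→6,t→20 21:a→25,s→28,6→21,8→6,t→18 22:a→26,s→22,6→29,8→6,t→30 23:a→27,s→29,6→23,8→6,t→21 24:a→6,s→24,6→24,8→6,t→6 25:a→6,s→31,6→25,8→6,t→24 26:a→6,s→26,6→32,8→6,t→33 27:a→6,s→32,6→27,8→6,t→25 28:a→31,s→28,6→28,8→6,t→34 29:a→32,s→29,6→29,8→6,t→35 30:a→33,s→6,6→36,8→6,t→30 31:a→6,s→31,6→31,8→6,t→37 32:a→6,s→32,6→32,8→6,t→38 33:a→6,s→6,6→39,8→6,t→33 34:a→37,s→6,6→34,8→6,t→6 35:a→38,s→6,6→35,8→6,t→34 36:a→39,s→6,6→36,8→6,t→35 37:a→6,s→6,6→37,8→6,t→6 38:a→6,s→6,6→38,8→6,t→37 39:a→6,s→6,6→39,8→6,t→38 [Hopcroft].
'a8': N↓-sim [49, 45, 3] end={s18,s30,s7} rej; 2/2 single-dels accept.
't8': N↓-sim [49, 45, 3] end={s18,s30,s7} rej; 2/2 deletions ∈↓L.
'staa': |S_i|=[49, 43, 37, 22, 2] end={s19,s7} ∉↓L; 4/4 del acc.
'6ttt': |S_i|=[49, 37, 24, 11, 2] end={s18,s7} — reject; 4/4 deletions ∈↓L.
'sttsts': |S_i|=[49, 43, 37, 28, 22, 14, 3] end={s18,s43,s7} ∉↓L; 6/6 single-dels accept.
5 words, ⪯-incomp.


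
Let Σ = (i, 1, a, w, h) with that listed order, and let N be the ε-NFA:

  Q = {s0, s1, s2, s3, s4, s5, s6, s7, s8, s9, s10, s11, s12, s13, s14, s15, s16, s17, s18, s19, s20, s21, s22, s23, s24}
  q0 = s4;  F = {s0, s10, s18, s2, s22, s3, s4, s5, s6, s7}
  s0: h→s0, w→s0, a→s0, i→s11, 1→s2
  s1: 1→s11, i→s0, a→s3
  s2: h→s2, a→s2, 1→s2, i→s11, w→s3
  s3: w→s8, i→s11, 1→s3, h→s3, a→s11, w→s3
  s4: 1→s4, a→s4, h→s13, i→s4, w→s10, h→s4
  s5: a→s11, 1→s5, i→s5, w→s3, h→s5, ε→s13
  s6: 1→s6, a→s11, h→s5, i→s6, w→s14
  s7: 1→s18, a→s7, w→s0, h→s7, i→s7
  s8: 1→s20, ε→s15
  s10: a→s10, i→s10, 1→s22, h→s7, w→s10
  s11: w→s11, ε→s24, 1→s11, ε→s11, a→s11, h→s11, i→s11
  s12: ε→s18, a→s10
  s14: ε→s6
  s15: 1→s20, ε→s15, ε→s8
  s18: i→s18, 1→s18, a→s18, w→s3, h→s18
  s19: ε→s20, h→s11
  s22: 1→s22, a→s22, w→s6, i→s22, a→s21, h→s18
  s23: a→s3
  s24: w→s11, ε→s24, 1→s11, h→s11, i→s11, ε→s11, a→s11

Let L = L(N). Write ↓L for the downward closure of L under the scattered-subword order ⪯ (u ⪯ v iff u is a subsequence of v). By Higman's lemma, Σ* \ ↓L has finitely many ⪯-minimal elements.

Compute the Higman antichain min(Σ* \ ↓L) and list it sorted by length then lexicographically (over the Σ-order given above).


|Q|=25, |F|=10, |δ|=82 (11 ε).
min D↑ (11 st, q0=0, F={7}): 0:i→0,1→0,a→0,w→1,h→0 1:i→1,1→2,a→1,w→1,h→3 2:i→2,1→2,a→2,w→4,h→5 3:i→3,1→5,a→3,w→6,h→3 4:i→4,1→4,a→7,w→4,h→8 5:i→5,1→5,a→5,w→9,h→5 6:i→7,1→10,a→6,w→6,h→6 7:i→7,1→7,a→7,w→7,h→7 8:i→8,1→8,a→7,w→9,h→8 9:i→7,1→9,a→7,w→9,h→9 10:i→7,1→10,a→10,w→9,h→10 (ε-aug+det+¬).
'w1wa': N↓-sim [18, 17, 14, 10, 2] end={s11,s24} ∉↓L; 4/4 del acc.
'whwi': run [18, 17, 12, 8, 2] end={s11,s24} ∉↓L; 4/4 del acc.
2 obstructions.

Antichain: [w1wa, whwi].


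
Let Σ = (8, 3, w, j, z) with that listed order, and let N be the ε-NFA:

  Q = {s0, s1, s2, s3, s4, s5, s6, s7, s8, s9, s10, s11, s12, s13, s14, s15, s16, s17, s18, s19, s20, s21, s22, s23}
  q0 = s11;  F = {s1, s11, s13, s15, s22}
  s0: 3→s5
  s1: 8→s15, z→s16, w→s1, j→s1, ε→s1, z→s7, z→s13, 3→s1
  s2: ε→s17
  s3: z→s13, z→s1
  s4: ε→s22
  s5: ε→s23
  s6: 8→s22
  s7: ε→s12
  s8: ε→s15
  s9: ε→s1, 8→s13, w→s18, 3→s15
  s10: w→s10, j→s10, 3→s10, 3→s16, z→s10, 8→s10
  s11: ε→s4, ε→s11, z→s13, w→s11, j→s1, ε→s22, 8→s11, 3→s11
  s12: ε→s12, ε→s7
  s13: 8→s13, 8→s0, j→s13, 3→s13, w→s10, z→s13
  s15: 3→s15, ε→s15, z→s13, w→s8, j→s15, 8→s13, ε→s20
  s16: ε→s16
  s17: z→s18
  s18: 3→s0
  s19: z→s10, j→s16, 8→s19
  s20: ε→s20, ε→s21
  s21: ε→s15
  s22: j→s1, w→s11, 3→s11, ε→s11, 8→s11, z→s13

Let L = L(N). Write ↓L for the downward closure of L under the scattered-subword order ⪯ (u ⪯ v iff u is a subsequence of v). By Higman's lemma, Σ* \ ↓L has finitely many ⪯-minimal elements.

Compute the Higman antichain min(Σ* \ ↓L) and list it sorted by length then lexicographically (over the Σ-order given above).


|Q|=24, |F|=5, |δ|=65 (19 ε).
min D↑ (5 st, q0=0, F={4}): 0:8→0,3→0,w→0,j→1,z→2 1:8→3,3→1,w→1,j→1,z→2 2:8→2,3→2,w→4,j→2,z→2 3:8→2,3→3,w→3,j→3,z→2 4:8→4,3→4,w→4,j→4,z→4.
'zw': |S_i|=[16, 8, 2] end={s10,s16} ∉↓L; 2/2 deletions ∈↓L.
'j88w': N↓-sim [16, 13, 10, 6, 2] end={s10,s16} — reject; 4/4 single-dels accept.
2 minimals (antichain).

min(Σ*\↓L) = [zw, j88w].


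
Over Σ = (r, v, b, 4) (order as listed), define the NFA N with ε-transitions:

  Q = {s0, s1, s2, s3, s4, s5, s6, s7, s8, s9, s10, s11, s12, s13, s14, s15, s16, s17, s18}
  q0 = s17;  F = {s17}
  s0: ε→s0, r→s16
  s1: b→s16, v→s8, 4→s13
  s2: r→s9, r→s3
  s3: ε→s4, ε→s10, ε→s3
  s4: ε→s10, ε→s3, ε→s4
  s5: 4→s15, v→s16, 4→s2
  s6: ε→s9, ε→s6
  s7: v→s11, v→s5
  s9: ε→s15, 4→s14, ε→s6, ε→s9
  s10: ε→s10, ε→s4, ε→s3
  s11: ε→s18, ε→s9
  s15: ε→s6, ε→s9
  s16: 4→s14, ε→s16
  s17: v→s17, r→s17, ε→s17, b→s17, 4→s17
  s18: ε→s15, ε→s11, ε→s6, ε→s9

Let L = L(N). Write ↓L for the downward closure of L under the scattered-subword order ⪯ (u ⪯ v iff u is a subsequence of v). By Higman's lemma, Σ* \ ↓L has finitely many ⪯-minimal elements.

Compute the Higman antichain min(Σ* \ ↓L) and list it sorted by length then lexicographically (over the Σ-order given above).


A = [].

|Q|=19, |F|=1, |δ|=42 (25 ε).
min D↑ (1 st, q0=0, F={}): 0:r→0,v→0,b→0,4→0.
L(D↑) = ∅ ⇒ ↓L = Σ*.


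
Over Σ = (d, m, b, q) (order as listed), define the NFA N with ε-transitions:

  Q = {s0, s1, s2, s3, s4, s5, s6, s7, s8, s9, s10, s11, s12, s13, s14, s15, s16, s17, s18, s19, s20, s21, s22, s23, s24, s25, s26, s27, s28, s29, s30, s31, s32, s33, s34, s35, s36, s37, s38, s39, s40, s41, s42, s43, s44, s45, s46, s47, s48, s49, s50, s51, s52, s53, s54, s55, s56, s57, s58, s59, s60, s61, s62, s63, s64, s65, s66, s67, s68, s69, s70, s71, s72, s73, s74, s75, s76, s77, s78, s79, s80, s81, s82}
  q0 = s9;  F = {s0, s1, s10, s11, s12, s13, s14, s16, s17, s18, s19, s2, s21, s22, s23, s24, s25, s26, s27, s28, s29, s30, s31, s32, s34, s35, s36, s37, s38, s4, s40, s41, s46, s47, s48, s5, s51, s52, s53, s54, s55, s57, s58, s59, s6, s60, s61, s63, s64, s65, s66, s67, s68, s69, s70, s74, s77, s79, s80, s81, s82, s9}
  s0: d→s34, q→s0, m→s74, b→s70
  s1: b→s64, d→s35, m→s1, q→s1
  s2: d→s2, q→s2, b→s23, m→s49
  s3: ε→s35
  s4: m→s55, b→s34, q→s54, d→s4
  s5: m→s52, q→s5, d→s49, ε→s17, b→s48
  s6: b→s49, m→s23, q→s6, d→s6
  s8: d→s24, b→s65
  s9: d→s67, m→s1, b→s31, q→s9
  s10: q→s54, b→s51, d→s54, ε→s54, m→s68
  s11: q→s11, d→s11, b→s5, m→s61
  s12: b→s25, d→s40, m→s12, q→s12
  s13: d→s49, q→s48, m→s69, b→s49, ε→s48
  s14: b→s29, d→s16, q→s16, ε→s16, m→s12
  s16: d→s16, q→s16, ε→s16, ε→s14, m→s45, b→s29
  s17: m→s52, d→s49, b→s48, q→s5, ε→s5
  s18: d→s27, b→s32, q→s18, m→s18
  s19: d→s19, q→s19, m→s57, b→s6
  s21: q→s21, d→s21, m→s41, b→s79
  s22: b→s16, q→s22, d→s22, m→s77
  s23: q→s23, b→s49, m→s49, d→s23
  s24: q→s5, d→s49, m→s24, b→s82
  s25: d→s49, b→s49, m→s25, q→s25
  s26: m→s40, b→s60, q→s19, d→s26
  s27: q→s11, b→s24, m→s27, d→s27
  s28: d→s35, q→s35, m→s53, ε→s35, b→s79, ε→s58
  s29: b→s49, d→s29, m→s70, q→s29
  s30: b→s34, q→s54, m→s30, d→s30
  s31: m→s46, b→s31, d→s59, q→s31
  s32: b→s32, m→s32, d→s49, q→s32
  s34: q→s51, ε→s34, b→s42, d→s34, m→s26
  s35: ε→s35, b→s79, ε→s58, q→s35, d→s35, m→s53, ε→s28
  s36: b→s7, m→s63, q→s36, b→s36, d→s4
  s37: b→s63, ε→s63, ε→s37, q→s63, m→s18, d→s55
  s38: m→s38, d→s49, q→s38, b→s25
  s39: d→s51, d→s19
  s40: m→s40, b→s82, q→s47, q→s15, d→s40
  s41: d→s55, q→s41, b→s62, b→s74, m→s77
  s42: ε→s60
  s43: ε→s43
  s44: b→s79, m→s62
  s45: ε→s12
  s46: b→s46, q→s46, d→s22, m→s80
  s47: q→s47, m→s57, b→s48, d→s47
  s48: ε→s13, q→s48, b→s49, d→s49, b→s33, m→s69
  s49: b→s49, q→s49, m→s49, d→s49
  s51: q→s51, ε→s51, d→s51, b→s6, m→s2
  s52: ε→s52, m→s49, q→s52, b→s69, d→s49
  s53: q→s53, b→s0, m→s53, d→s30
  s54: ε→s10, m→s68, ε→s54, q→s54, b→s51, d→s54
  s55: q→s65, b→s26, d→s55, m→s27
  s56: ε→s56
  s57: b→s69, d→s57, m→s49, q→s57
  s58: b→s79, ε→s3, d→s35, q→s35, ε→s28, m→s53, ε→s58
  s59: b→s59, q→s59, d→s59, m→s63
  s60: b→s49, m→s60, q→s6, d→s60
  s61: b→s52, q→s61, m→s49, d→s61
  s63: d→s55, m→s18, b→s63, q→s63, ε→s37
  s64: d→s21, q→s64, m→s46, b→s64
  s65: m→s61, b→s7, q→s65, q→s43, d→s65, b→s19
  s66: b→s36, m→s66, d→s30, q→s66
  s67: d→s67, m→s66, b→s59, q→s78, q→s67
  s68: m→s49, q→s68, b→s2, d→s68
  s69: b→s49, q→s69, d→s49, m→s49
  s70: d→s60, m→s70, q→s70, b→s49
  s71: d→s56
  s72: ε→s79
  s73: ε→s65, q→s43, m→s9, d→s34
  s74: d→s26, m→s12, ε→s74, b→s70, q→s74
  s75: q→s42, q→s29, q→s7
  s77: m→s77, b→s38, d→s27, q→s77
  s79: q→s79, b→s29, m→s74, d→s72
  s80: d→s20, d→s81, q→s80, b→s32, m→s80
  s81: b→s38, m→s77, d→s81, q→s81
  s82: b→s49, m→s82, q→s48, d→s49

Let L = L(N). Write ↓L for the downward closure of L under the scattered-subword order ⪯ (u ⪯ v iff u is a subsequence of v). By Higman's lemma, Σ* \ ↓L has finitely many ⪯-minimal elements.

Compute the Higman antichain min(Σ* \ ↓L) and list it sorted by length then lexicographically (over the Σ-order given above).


|Q|=83, |F|=62, |δ|=305 (32 ε).
min D↑ (56 st, q0=0, F={38}): 0:d→1,m→2,b→3,q→0 1:d→1,m→4,b→5,q→1 2:d→6,m→2,b→7,q→2 3:d→5,m→8,b→3,q→3 4:d→9,m→4,b→10,q→4 5:d→5,m→11,b→5,q→5 6:d→6,m→12,b→13,q→6 7:d→14,m→8,b→7,q→7 8:d→15,m→16,b→8,q→8 9:d→9,m→9,b→17,q→18 10:d→19,m→11,b→10,q→10 11:d→20,m→21,b→11,q→11 12:d→9,m→12,b→22,q→12 13:d→13,m→23,b→24,q→13 14:d→14,m→25,b→13,q→14 15:d→15,m→26,b→27,q→15 16:d→28,m→16,b→29,q→16 17:d→17,m→30,b→31,q→32 18:d→18,m→33,b→32,q→18 19:d→19,m→20,b→17,q→18 20:d→20,m→34,b→30,q→35 21:d→34,m→21,b→29,q→21 22:d→17,m→23,b→36,q→22 23:d→30,m→37,b→36,q→23 24:d→24,m→36,b→38,q→24 25:d→20,m→26,b→23,q→25 26:d→34,m→26,b→39,q→26 27:d→27,m→37,b→24,q→27 28:d→28,m→26,b→39,q→28 29:d→38,m→29,b→29,q→29 30:d→30,m→40,b→31,q→41 31:d→31,m→31,b→38,q→42 32:d→32,m→43,b→42,q→32 33:d→33,m→38,b→43,q→33 34:d→34,m→34,b→44,q→45 35:d→35,m→46,b→41,q→35 36:d→31,m→36,b→38,q→36 37:d→40,m→37,b→47,q→37 38:d→38,m→38,b→38,q→38 39:d→38,m→39,b→47,q→39 40:d→40,m→40,b→48,q→49 41:d→41,m→50,b→42,q→41 42:d→42,m→51,b→38,q→42 43:d→43,m→38,b→51,q→43 44:d→38,m→44,b→48,q→52 45:d→45,m→46,b→52,q→45 46:d→46,m→38,b→53,q→46 47:d→38,m→47,b→38,q→47 48:d→38,m→48,b→38,q→54 49:d→49,m→50,b→54,q→49 50:d→50,m→38,b→55,q→50 51:d→51,m→38,b→38,q→51 52:d→38,m→53,b→54,q→52 53:d→38,m→38,b→55,q→53 54:d→38,m→55,b→38,q→54 55:d→38,m→38,b→38,q→55 (ε-aug+det+¬).
'mdbbb': |S_i|=[74, 69, 59, 37, 13, 2] end={s33,s49} ∉↓L; 5/5 del acc.
'bmmbd': run [74, 63, 49, 31, 13, 1] end={s49} — reject; 5/5 del acc.
'dmdqmm': |S_i|=[74, 68, 52, 35, 24, 8, 1] end={s49} rej; 6/6 del acc.
3 minimals (antichain).

A = [mdbbb, bmmbd, dmdqmm].


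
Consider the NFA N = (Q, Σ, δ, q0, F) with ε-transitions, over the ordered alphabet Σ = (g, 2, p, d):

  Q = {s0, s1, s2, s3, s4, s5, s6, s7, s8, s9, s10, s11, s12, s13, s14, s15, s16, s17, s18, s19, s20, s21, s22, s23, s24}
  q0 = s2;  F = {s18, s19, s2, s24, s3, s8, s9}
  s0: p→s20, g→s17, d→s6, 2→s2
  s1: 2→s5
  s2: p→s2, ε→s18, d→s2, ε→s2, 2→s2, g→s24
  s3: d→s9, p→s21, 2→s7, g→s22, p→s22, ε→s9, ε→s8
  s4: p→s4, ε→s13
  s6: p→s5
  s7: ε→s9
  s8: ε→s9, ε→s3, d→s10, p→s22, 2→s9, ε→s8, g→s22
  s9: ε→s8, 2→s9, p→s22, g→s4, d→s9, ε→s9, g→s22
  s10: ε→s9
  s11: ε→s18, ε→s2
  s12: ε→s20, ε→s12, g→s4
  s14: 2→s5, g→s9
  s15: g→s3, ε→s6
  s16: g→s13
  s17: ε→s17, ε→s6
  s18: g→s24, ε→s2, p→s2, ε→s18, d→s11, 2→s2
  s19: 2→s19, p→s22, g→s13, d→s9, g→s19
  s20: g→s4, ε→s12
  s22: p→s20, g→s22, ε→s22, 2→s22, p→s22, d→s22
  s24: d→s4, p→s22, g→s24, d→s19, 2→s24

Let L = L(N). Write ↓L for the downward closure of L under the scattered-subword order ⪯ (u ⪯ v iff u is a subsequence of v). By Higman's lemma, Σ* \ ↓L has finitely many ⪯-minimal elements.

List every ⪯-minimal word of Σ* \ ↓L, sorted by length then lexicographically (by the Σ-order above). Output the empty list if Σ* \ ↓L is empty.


|Q|=25, |F|=7, |δ|=73 (23 ε).
min D↑ (5 st, q0=0, F={2}): 0:g→1,2→0,p→0,d→0 1:g→1,2→1,p→2,d→3 2:g→2,2→2,p→2,d→2 3:g→3,2→3,p→2,d→4 4:g→2,2→4,p→2,d→4 (ε-aug+det+¬).
'gp': |S_i|=[16, 13, 6] end={s12,s13,s20,s21,s22,s4} — reject; 2/2 single-dels accept.
'gddg': run [16, 13, 12, 11, 5] end={s12,s13,s20,s22,s4} — reject; 4/4 deletions ∈↓L.
2 words, ⪯-incomp.

Antichain: [gp, gddg].


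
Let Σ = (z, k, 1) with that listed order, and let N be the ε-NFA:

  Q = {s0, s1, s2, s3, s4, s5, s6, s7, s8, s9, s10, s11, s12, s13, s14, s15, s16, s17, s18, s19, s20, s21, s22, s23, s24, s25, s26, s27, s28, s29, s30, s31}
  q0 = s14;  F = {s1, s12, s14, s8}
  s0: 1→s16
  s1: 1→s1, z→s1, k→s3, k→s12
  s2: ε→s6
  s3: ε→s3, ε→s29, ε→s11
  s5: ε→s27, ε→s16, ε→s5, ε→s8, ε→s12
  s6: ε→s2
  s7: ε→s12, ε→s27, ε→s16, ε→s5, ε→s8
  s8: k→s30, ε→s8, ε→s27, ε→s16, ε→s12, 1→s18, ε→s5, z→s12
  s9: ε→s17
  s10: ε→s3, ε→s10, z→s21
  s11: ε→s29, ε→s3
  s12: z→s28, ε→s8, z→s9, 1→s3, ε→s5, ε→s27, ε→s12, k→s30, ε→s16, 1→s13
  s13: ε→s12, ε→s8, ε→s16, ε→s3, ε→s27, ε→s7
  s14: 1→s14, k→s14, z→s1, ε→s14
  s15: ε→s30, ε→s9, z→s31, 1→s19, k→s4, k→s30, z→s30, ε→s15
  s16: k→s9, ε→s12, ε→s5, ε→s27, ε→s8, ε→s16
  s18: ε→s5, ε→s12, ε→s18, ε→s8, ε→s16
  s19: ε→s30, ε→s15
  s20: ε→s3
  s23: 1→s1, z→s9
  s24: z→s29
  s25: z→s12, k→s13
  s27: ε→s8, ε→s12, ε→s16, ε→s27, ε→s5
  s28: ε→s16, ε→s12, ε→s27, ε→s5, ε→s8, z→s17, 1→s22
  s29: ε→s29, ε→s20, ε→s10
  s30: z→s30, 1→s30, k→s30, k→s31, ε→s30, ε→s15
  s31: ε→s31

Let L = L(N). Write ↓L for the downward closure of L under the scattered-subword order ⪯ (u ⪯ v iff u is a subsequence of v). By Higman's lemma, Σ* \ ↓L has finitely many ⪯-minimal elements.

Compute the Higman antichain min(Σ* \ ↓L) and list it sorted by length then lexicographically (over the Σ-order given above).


min(Σ*\↓L) = [zkk].

|Q|=32, |F|=4, |δ|=103 (69 ε).
min D↑ (4 st, q0=0, F={3}): 0:z→1,k→0,1→0 1:z→1,k→2,1→1 2:z→2,k→3,1→2 3:z→3,k→3,1→3 (ε-aug+det+¬).
'zkk': |S_i|=[25, 24, 23, 7] end={s15,s17,s19,s30,s31,s4,s9} ∉↓L; 3/3 deletions ∈↓L.
1 obstructions.


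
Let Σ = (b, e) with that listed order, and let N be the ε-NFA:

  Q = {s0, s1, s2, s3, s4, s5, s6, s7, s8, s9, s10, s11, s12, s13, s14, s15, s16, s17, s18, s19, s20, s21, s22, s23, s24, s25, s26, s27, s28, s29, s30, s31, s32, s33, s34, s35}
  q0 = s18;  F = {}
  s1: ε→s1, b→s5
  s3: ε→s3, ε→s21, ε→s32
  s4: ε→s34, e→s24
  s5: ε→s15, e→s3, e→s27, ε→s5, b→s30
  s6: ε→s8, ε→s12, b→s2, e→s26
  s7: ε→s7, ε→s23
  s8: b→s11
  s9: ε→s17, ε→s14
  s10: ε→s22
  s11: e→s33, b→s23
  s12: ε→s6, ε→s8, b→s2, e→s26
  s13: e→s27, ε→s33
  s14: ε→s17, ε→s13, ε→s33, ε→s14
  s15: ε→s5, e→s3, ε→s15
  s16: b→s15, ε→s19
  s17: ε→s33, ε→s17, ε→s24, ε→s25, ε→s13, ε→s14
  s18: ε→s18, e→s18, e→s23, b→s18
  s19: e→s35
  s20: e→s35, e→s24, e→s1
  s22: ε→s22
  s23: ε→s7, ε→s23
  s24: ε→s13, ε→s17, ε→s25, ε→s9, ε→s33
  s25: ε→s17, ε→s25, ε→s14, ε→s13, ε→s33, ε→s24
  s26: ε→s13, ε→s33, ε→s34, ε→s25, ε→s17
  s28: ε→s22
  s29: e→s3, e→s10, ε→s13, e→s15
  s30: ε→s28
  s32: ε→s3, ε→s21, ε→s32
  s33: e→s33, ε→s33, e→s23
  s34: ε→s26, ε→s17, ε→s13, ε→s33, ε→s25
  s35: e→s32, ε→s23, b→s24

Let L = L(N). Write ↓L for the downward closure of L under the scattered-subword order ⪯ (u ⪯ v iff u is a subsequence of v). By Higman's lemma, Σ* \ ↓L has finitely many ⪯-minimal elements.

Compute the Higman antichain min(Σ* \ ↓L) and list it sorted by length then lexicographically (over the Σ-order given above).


Antichain: [ε].

|Q|=36, |F|=0, |δ|=92 (63 ε).
min D↑ (1 st, q0=0, F={0}): 0:b→0,e→0.
ε ∈ L(D↑) ⇒ ↓L = ∅.


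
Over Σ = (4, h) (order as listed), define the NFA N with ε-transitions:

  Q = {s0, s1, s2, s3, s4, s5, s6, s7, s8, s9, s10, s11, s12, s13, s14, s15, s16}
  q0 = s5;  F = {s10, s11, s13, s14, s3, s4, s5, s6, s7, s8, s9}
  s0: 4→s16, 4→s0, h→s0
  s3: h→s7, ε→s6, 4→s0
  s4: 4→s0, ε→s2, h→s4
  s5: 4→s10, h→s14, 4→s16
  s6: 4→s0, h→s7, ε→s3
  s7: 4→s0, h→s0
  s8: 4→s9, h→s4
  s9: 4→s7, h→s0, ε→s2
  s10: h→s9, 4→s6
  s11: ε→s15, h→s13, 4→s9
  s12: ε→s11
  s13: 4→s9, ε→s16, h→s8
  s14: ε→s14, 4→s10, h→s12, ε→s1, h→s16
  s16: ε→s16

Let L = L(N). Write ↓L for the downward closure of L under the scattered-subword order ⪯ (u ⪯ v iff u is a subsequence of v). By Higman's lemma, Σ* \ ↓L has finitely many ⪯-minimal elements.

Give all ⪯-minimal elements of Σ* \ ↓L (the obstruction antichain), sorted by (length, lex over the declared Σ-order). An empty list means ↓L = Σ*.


A = [444, 4hh, hh4h, hhhhh4].

|Q|=17, |F|=11, |δ|=37 (10 ε).
min D↑ (11 st, q0=0, F={6}): 0:4→1,h→2 1:4→3,h→4 2:4→1,h→5 3:4→6,h→7 4:4→7,h→6 5:4→4,h→8 6:4→6,h→6 7:4→6,h→6 8:4→4,h→9 9:4→4,h→10 10:4→6,h→10 (ε-aug+det+¬).
'444': run [17, 8, 5, 2] end={s0,s16} rej; 3/3 deletions ∈↓L.
'4hh': N↓-sim [17, 8, 5, 2] end={s0,s16} — reject; 3/3 deletions ∈↓L.
'hh4h': run [17, 16, 11, 5, 2] end={s0,s16} ∉↓L; 4/4 del acc.
'hhhhh4': run [17, 16, 11, 8, 7, 4, 2] end={s0,s16} — reject; 6/6 del acc.
4 words, ⪯-incomp.


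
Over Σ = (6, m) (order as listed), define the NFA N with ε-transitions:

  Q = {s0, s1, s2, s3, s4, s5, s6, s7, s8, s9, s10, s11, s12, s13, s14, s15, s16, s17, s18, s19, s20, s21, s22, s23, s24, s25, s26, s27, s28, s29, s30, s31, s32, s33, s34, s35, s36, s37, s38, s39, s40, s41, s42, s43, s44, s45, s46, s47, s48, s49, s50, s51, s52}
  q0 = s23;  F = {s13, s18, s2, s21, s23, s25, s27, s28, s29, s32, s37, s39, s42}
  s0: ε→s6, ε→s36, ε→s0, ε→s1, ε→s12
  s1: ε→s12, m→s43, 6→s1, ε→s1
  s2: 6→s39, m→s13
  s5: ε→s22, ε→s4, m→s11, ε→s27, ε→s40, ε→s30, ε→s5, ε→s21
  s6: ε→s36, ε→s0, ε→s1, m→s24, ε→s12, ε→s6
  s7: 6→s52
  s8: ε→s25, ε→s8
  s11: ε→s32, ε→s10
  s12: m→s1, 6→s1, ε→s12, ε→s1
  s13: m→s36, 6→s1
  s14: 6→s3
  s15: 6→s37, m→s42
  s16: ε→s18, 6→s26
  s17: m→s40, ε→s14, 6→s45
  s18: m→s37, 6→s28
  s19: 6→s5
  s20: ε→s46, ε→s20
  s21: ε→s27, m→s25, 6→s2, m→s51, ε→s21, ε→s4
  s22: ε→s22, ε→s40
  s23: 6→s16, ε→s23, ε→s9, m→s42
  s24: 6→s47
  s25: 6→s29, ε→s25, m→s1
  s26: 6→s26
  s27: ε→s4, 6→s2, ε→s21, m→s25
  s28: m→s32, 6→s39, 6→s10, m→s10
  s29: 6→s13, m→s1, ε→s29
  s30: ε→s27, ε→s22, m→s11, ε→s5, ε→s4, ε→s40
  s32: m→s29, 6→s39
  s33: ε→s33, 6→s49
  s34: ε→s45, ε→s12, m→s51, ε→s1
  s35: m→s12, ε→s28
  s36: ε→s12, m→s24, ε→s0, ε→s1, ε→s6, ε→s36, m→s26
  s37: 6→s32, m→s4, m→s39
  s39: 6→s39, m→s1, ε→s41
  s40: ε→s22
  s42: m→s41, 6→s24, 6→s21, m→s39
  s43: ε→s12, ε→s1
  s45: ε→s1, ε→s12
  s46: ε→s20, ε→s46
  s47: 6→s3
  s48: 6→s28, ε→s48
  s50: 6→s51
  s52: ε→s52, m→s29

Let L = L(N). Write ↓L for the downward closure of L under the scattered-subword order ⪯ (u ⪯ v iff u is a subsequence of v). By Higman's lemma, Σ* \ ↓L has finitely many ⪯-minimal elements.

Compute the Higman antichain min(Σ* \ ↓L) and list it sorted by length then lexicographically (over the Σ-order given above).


Antichain: [mmm, 666m, m66m6, 66mm66, 6m6m66, m6m666].

|Q|=53, |F|=13, |δ|=123 (65 ε).
min D↑ (13 st, q0=0, F={10}): 0:6→1,m→2 1:6→3,m→4 2:6→5,m→6 3:6→6,m→7 4:6→7,m→6 5:6→8,m→9 6:6→6,m→10 7:6→6,m→11 8:6→6,m→12 9:6→11,m→10 10:6→10,m→10 11:6→12,m→10 12:6→10,m→10.
'mmm': run [29, 24, 17, 10] end={s0,s1,s12,s24,s26,s3,s36,s43,s47,s6} ∉↓L; 3/3 deletions ∈↓L.
'666m': N↓-sim [29, 26, 18, 14, 10] end={s0,s1,s12,s24,s26,s3,s36,s43,s47,s6} rej; 4/4 single-dels accept.
'm66m6': run [29, 24, 21, 15, 11, 6] end={s1,s12,s26,s3,s43,s47} rej; 5/5 deletions ∈↓L.
'66mm66': |S_i|=[29, 26, 18, 16, 12, 11, 6] end={s1,s12,s26,s3,s43,s47} rej; 6/6 single-dels accept.
'6m6m66': run [29, 26, 20, 15, 12, 11, 6] end={s1,s12,s26,s3,s43,s47} ∉↓L; 6/6 deletions ∈↓L.
'm6m666': |S_i|=[29, 24, 21, 14, 12, 11, 6] end={s1,s12,s26,s3,s43,s47} rej; 6/6 single-dels accept.
6 words, ⪯-incomp.


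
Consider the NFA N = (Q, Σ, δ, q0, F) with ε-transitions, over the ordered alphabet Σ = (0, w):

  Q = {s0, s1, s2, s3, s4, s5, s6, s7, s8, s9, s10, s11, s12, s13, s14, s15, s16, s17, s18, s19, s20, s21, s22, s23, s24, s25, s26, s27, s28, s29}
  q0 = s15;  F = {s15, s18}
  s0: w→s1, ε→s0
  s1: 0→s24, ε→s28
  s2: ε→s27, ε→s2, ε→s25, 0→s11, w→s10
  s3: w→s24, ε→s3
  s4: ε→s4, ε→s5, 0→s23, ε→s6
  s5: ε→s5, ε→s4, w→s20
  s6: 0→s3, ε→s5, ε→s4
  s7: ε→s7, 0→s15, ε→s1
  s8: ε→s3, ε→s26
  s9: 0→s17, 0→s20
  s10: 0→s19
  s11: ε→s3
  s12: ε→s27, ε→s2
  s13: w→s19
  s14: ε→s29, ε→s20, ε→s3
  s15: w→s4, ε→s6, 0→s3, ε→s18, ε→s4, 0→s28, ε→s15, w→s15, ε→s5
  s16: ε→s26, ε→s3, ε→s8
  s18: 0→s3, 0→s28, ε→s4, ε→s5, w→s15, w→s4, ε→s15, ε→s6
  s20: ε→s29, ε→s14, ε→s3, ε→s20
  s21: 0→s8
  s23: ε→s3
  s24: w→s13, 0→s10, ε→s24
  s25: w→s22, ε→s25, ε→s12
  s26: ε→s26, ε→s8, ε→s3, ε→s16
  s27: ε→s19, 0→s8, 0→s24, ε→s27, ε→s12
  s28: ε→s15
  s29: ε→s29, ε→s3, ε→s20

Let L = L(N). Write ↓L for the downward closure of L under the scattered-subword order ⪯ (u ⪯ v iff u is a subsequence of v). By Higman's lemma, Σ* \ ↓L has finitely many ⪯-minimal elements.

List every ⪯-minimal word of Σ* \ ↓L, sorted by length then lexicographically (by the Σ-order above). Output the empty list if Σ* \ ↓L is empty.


A = [].

|Q|=30, |F|=2, |δ|=81 (54 ε).
min D↑ (1 st, q0=0, F={}): 0:0→0,w→0.
L(D↑) = ∅ ⇒ ↓L = Σ*.


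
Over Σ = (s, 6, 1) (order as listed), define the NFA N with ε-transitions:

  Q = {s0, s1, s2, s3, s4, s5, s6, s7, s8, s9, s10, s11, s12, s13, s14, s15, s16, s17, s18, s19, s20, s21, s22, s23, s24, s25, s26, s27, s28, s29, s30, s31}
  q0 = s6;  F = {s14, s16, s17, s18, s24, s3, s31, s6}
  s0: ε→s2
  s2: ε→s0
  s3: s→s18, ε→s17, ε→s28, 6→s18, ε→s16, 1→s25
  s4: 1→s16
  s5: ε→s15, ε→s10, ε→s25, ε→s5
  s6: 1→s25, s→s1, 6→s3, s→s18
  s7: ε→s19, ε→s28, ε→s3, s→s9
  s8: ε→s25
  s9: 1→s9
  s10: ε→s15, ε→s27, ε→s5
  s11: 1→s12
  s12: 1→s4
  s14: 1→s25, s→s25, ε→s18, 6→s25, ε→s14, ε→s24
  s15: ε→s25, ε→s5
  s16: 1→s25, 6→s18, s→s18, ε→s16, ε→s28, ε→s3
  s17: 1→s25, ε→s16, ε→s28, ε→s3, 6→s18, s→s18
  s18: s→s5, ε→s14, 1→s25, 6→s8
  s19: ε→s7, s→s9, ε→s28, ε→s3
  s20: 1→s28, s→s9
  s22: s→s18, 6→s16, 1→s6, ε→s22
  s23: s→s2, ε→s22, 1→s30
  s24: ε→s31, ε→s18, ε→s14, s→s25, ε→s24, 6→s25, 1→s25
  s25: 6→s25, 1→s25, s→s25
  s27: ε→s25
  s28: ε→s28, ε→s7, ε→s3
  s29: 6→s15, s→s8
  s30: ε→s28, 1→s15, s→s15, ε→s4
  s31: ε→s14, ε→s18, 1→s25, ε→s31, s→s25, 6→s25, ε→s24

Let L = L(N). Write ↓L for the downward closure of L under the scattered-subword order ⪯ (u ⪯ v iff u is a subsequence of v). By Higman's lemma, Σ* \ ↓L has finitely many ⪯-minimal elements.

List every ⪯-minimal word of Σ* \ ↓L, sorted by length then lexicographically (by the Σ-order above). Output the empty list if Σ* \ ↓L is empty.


Antichain: [1, ss, s6, 66s, 666].

|Q|=32, |F|=8, |δ|=92 (47 ε).
min D↑ (4 st, q0=0, F={3}): 0:s→1,6→2,1→3 1:s→3,6→3,1→3 2:s→1,6→1,1→3 3:s→3,6→3,1→3 (ε-aug+det+¬).
'1': |S_i|=[19, 2] end={s25,s9} — reject; 1/1 deletions ∈↓L.
'ss': N↓-sim [19, 12, 5] end={s10,s15,s25,s27,s5} — reject; 2/2 del acc.
's6': N↓-sim [19, 12, 2] end={s25,s8} ∉↓L; 2/2 del acc.
'66s': N↓-sim [19, 17, 10, 5] end={s10,s15,s25,s27,s5} rej; 3/3 deletions ∈↓L.
'666': N↓-sim [19, 17, 10, 2] end={s25,s8} — reject; 3/3 deletions ∈↓L.
5 obstructions.


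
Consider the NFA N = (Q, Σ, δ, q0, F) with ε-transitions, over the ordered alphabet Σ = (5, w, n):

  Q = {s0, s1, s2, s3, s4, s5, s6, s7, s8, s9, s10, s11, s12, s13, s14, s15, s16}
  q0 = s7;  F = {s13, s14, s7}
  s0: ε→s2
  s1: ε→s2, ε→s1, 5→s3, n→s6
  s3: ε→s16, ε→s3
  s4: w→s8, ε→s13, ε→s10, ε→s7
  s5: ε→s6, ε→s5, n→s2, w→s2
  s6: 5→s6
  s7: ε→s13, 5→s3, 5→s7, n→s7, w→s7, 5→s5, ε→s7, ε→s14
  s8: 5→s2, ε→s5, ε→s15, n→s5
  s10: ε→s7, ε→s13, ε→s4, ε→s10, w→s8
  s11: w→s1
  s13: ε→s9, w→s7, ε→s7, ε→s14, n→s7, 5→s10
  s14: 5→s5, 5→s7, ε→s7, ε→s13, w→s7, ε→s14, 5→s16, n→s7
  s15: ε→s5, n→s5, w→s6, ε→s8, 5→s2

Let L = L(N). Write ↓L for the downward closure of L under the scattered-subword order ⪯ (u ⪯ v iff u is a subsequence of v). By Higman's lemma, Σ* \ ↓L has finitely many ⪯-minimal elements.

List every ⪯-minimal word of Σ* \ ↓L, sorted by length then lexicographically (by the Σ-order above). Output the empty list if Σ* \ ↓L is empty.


min(Σ*\↓L) = [].

|Q|=17, |F|=3, |δ|=53 (27 ε).
min D↑ (1 st, q0=0, F={}): 0:5→0,w→0,n→0.
L(D↑) = ∅ ⇒ ↓L = Σ*.
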